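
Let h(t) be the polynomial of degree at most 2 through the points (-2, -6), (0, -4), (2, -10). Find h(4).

L_0(4) = (4)·(2)/[(-2)·(-4)] = 1
L_1(4) = (6)·(2)/[(2)·(-2)] = -3
L_2(4) = (6)·(4)/[(4)·(2)] = 3
Sum: (-6)·(1) + (-4)·(-3) + (-10)·(3) = -24

-24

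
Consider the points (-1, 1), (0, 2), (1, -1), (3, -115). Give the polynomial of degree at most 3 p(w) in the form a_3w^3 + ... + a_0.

p(w) = -4w^3 - 2w^2 + 3w + 2

Newton's divided differences:
p[-1,0] = (2 - 1) / (0 - (-1)) = 1
p[0,1] = (-1 - 2) / (1 - 0) = -3
p[1,3] = (-115 - (-1)) / (3 - 1) = -57
p[-1,0,1] = (-3 - 1) / (1 - (-1)) = -2
p[0,1,3] = (-57 - (-3)) / (3 - 0) = -18
p[-1,0,1,3] = (-18 - (-2)) / (3 - (-1)) = -4
p(w) = 1 + 1·(w + 1) + (-2)·(w + 1)w + (-4)·(w + 1)w(w - 1)
Expanding: p(w) = -4w^3 - 2w^2 + 3w + 2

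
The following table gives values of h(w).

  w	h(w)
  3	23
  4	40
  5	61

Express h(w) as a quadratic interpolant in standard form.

L_0(w) = (w - 4)(w - 5) / [2] = (1/2)w^2 - (9/2)w + 10
L_1(w) = (w - 3)(w - 5) / [-1] = -w^2 + 8w - 15
L_2(w) = (w - 3)(w - 4) / [2] = (1/2)w^2 - (7/2)w + 6
h(w) = 23·L_0 + 40·L_1 + 61·L_2
  23·L_0(w) = (23/2)w^2 - (207/2)w + 230
  40·L_1(w) = -40w^2 + 320w - 600
  61·L_2(w) = (61/2)w^2 - (427/2)w + 366
Adding term by term: 2w^2 + 3w - 4

h(w) = 2w^2 + 3w - 4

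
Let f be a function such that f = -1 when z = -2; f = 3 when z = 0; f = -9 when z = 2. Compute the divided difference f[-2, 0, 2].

f[-2,0] = (3 - (-1)) / (0 - (-2)) = 2
f[0,2] = (-9 - 3) / (2 - 0) = -6
f[-2,0,2] = (-6 - 2) / (2 - (-2)) = -2

-2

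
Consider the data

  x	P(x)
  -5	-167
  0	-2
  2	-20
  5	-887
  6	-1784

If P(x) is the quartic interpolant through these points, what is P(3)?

-119

L_0(3) = (3)·(1)·(-2)·(-3)/[(-5)·(-7)·(-10)·(-11)] = 9/1925
L_1(3) = (8)·(1)·(-2)·(-3)/[(5)·(-2)·(-5)·(-6)] = -4/25
L_2(3) = (8)·(3)·(-2)·(-3)/[(7)·(2)·(-3)·(-4)] = 6/7
L_3(3) = (8)·(3)·(1)·(-3)/[(10)·(5)·(3)·(-1)] = 12/25
L_4(3) = (8)·(3)·(1)·(-2)/[(11)·(6)·(4)·(1)] = -2/11
Sum: (-167)·(9/1925) + (-2)·(-4/25) + (-20)·(6/7) + (-887)·(12/25) + (-1784)·(-2/11) = -119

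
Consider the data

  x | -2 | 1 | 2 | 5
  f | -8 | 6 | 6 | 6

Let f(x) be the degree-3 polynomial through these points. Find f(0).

Using Newton's divided-difference form:
f[-2,1] = (6 - (-8)) / (1 - (-2)) = 14/3
f[1,2] = (6 - 6) / (2 - 1) = 0
f[2,5] = (6 - 6) / (5 - 2) = 0
f[-2,1,2] = (0 - 14/3) / (2 - (-2)) = -7/6
f[1,2,5] = (0 - 0) / (5 - 1) = 0
f[-2,1,2,5] = (0 - (-7/6)) / (5 - (-2)) = 1/6
f(0) = -8 + (14/3)·(2) + (-7/6)·(2)·(-1) + (1/6)·(2)·(-1)·(-2) = 13/3

13/3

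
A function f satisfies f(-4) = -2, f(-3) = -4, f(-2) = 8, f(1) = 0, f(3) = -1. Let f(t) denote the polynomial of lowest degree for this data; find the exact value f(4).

314/5

Using Newton's divided-difference form:
f[-4,-3] = (-4 - (-2)) / (-3 - (-4)) = -2
f[-3,-2] = (8 - (-4)) / (-2 - (-3)) = 12
f[-2,1] = (0 - 8) / (1 - (-2)) = -8/3
f[1,3] = (-1 - 0) / (3 - 1) = -1/2
f[-4,-3,-2] = (12 - (-2)) / (-2 - (-4)) = 7
f[-3,-2,1] = (-8/3 - 12) / (1 - (-3)) = -11/3
f[-2,1,3] = (-1/2 - (-8/3)) / (3 - (-2)) = 13/30
f[-4,-3,-2,1] = (-11/3 - 7) / (1 - (-4)) = -32/15
f[-3,-2,1,3] = (13/30 - (-11/3)) / (3 - (-3)) = 41/60
f[-4,-3,-2,1,3] = (41/60 - (-32/15)) / (3 - (-4)) = 169/420
f(4) = -2 + (-2)·(8) + 7·(8)·(7) + (-32/15)·(8)·(7)·(6) + (169/420)·(8)·(7)·(6)·(3) = 314/5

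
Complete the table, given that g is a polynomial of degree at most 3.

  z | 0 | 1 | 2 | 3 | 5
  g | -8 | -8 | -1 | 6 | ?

The 4 known values determine g uniquely (degree ≤ 3).
Evaluate each Lagrange basis at z = 5:
L_0(5) = (4)·(3)·(2)/[(-1)·(-2)·(-3)] = -4
L_1(5) = (5)·(3)·(2)/[(1)·(-1)·(-2)] = 15
L_2(5) = (5)·(4)·(2)/[(2)·(1)·(-1)] = -20
L_3(5) = (5)·(4)·(3)/[(3)·(2)·(1)] = 10
Sum: (-8)·(-4) + (-8)·(15) + (-1)·(-20) + 6·(10) = -8

-8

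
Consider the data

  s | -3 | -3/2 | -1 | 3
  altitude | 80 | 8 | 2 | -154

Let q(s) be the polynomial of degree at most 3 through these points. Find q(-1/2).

0

Using Newton's divided-difference form:
q[-3,-3/2] = (8 - 80) / (-3/2 - (-3)) = -48
q[-3/2,-1] = (2 - 8) / (-1 - (-3/2)) = -12
q[-1,3] = (-154 - 2) / (3 - (-1)) = -39
q[-3,-3/2,-1] = (-12 - (-48)) / (-1 - (-3)) = 18
q[-3/2,-1,3] = (-39 - (-12)) / (3 - (-3/2)) = -6
q[-3,-3/2,-1,3] = (-6 - 18) / (3 - (-3)) = -4
q(-1/2) = 80 + (-48)·(5/2) + 18·(5/2)·(1) + (-4)·(5/2)·(1)·(1/2) = 0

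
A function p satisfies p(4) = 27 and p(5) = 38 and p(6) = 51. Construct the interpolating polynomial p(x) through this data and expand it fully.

Build the Lagrange basis polynomials:
L_0(x) = (x - 5)(x - 6) / [2] = (1/2)x^2 - (11/2)x + 15
L_1(x) = (x - 4)(x - 6) / [-1] = -x^2 + 10x - 24
L_2(x) = (x - 4)(x - 5) / [2] = (1/2)x^2 - (9/2)x + 10
p(x) = 27·L_0 + 38·L_1 + 51·L_2
  27·L_0(x) = (27/2)x^2 - (297/2)x + 405
  38·L_1(x) = -38x^2 + 380x - 912
  51·L_2(x) = (51/2)x^2 - (459/2)x + 510
Adding term by term: x^2 + 2x + 3

p(x) = x^2 + 2x + 3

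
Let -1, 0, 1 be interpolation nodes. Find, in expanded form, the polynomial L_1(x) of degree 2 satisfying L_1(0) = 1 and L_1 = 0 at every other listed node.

L_1(x) = -x^2 + 1

L_1(x) = (x + 1)(x - 1) / [(1)·(-1)]
       = (x^2 - 1) / (-1)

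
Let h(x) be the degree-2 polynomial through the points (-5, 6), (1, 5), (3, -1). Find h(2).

113/48

Using Newton's divided-difference form:
h[-5,1] = (5 - 6) / (1 - (-5)) = -1/6
h[1,3] = (-1 - 5) / (3 - 1) = -3
h[-5,1,3] = (-3 - (-1/6)) / (3 - (-5)) = -17/48
h(2) = 6 + (-1/6)·(7) + (-17/48)·(7)·(1) = 113/48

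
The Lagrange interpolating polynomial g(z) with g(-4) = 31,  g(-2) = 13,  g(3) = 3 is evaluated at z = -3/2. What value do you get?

39/4

Evaluate each Lagrange basis at z = -3/2:
L_0(-3/2) = (1/2)·(-9/2)/[(-2)·(-7)] = -9/56
L_1(-3/2) = (5/2)·(-9/2)/[(2)·(-5)] = 9/8
L_2(-3/2) = (5/2)·(1/2)/[(7)·(5)] = 1/28
Sum: 31·(-9/56) + 13·(9/8) + 3·(1/28) = 39/4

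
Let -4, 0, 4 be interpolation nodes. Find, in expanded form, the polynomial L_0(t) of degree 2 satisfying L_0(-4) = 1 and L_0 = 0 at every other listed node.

L_0(t) = (1/32)t^2 - (1/8)t

L_0(t) = t(t - 4) / [(-4)·(-8)]
       = (t^2 - 4t) / (32)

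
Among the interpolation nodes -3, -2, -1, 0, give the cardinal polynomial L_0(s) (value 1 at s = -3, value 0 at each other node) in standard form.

L_0(s) = -(1/6)s^3 - (1/2)s^2 - (1/3)s

L_0(s) = (s + 2)(s + 1)s / [(-1)·(-2)·(-3)]
       = (s^3 + 3s^2 + 2s) / (-6)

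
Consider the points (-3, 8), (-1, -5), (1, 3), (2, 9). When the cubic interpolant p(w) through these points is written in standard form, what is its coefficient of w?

527/120

Build the Lagrange basis polynomials:
L_0(w) = (w + 1)(w - 1)(w - 2) / [-40] = -(1/40)w^3 + (1/20)w^2 + (1/40)w - 1/20
L_1(w) = (w + 3)(w - 1)(w - 2) / [12] = (1/12)w^3 - (7/12)w + 1/2
L_2(w) = (w + 3)(w + 1)(w - 2) / [-8] = -(1/8)w^3 - (1/4)w^2 + (5/8)w + 3/4
L_3(w) = (w + 3)(w + 1)(w - 1) / [15] = (1/15)w^3 + (1/5)w^2 - (1/15)w - 1/5
p(w) = 8·L_0 + (-5)·L_1 + 3·L_2 + 9·L_3
Only the coefficient of w is needed; take it from each L_i and combine:
8·(1/40) + (-5)·(-7/12) + 3·(5/8) + 9·(-1/15) = 527/120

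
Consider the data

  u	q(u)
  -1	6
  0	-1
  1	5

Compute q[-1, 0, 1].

13/2

q[-1,0] = (-1 - 6) / (0 - (-1)) = -7
q[0,1] = (5 - (-1)) / (1 - 0) = 6
q[-1,0,1] = (6 - (-7)) / (1 - (-1)) = 13/2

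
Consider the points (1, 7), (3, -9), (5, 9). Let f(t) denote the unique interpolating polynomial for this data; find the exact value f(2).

Using Newton's divided-difference form:
f[1,3] = (-9 - 7) / (3 - 1) = -8
f[3,5] = (9 - (-9)) / (5 - 3) = 9
f[1,3,5] = (9 - (-8)) / (5 - 1) = 17/4
f(2) = 7 + (-8)·(1) + (17/4)·(1)·(-1) = -21/4

-21/4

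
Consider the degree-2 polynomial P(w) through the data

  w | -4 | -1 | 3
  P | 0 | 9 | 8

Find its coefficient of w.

19/28

Build the Lagrange basis polynomials:
L_0(w) = (w + 1)(w - 3) / [21] = (1/21)w^2 - (2/21)w - 1/7
L_1(w) = (w + 4)(w - 3) / [-12] = -(1/12)w^2 - (1/12)w + 1
L_2(w) = (w + 4)(w + 1) / [28] = (1/28)w^2 + (5/28)w + 1/7
P(w) = 0·L_0 + 9·L_1 + 8·L_2
Only the coefficient of w is needed; take it from each L_i and combine:
0·(-2/21) + 9·(-1/12) + 8·(5/28) = 19/28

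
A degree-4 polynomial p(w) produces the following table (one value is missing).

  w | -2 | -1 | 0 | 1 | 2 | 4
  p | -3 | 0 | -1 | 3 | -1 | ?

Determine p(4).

-195

The 5 known values determine p uniquely (degree ≤ 4).
Evaluate each Lagrange basis at w = 4:
L_0(4) = (5)·(4)·(3)·(2)/[(-1)·(-2)·(-3)·(-4)] = 5
L_1(4) = (6)·(4)·(3)·(2)/[(1)·(-1)·(-2)·(-3)] = -24
L_2(4) = (6)·(5)·(3)·(2)/[(2)·(1)·(-1)·(-2)] = 45
L_3(4) = (6)·(5)·(4)·(2)/[(3)·(2)·(1)·(-1)] = -40
L_4(4) = (6)·(5)·(4)·(3)/[(4)·(3)·(2)·(1)] = 15
Sum: (-3)·(5) + 0 + (-1)·(45) + 3·(-40) + (-1)·(15) = -195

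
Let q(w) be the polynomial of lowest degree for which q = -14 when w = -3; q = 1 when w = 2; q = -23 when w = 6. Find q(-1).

-2

Evaluate each Lagrange basis at w = -1:
L_0(-1) = (-3)·(-7)/[(-5)·(-9)] = 7/15
L_1(-1) = (2)·(-7)/[(5)·(-4)] = 7/10
L_2(-1) = (2)·(-3)/[(9)·(4)] = -1/6
Sum: (-14)·(7/15) + 1·(7/10) + (-23)·(-1/6) = -2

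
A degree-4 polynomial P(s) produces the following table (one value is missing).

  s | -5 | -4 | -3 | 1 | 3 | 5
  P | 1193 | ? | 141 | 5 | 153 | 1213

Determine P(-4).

475

The 5 known values determine P uniquely (degree ≤ 4).
Evaluate each Lagrange basis at s = -4:
L_0(-4) = (-1)·(-5)·(-7)·(-9)/[(-2)·(-6)·(-8)·(-10)] = 21/64
L_1(-4) = (1)·(-5)·(-7)·(-9)/[(2)·(-4)·(-6)·(-8)] = 105/128
L_2(-4) = (1)·(-1)·(-7)·(-9)/[(6)·(4)·(-2)·(-4)] = -21/64
L_3(-4) = (1)·(-1)·(-5)·(-9)/[(8)·(6)·(2)·(-2)] = 15/64
L_4(-4) = (1)·(-1)·(-5)·(-7)/[(10)·(8)·(4)·(2)] = -7/128
Sum: 1193·(21/64) + 141·(105/128) + 5·(-21/64) + 153·(15/64) + 1213·(-7/128) = 475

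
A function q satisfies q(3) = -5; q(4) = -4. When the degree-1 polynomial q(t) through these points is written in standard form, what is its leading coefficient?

1

The leading coefficient equals the top divided difference q[3,4].
q[3,4] = (-4 - (-5)) / (4 - 3) = 1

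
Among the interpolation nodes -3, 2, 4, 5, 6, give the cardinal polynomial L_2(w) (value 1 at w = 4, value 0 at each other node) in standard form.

L_2(w) = (w + 3)(w - 2)(w - 5)(w - 6) / [(7)·(2)·(-1)·(-2)]
       = (w^4 - 10w^3 + 13w^2 + 96w - 180) / (28)

L_2(w) = (1/28)w^4 - (5/14)w^3 + (13/28)w^2 + (24/7)w - 45/7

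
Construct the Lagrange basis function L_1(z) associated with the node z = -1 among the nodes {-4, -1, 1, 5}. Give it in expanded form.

L_1(z) = (1/36)z^3 - (1/18)z^2 - (19/36)z + 5/9

L_1(z) = (z + 4)(z - 1)(z - 5) / [(3)·(-2)·(-6)]
       = (z^3 - 2z^2 - 19z + 20) / (36)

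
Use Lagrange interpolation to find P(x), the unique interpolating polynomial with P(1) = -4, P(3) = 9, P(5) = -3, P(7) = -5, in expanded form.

P(x) = (35/48)x^3 - (155/16)x^2 + (1717/48)x - 493/16

Build the Lagrange basis polynomials:
L_0(x) = (x - 3)(x - 5)(x - 7) / [-48] = -(1/48)x^3 + (5/16)x^2 - (71/48)x + 35/16
L_1(x) = (x - 1)(x - 5)(x - 7) / [16] = (1/16)x^3 - (13/16)x^2 + (47/16)x - 35/16
L_2(x) = (x - 1)(x - 3)(x - 7) / [-16] = -(1/16)x^3 + (11/16)x^2 - (31/16)x + 21/16
L_3(x) = (x - 1)(x - 3)(x - 5) / [48] = (1/48)x^3 - (3/16)x^2 + (23/48)x - 5/16
P(x) = (-4)·L_0 + 9·L_1 + (-3)·L_2 + (-5)·L_3
  (-4)·L_0(x) = (1/12)x^3 - (5/4)x^2 + (71/12)x - 35/4
  9·L_1(x) = (9/16)x^3 - (117/16)x^2 + (423/16)x - 315/16
  (-3)·L_2(x) = (3/16)x^3 - (33/16)x^2 + (93/16)x - 63/16
  (-5)·L_3(x) = -(5/48)x^3 + (15/16)x^2 - (115/48)x + 25/16
Adding term by term: (35/48)x^3 - (155/16)x^2 + (1717/48)x - 493/16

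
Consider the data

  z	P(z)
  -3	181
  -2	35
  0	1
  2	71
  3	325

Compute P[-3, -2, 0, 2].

P[-3,-2] = (35 - 181) / (-2 - (-3)) = -146
P[-2,0] = (1 - 35) / (0 - (-2)) = -17
P[0,2] = (71 - 1) / (2 - 0) = 35
P[-3,-2,0] = (-17 - (-146)) / (0 - (-3)) = 43
P[-2,0,2] = (35 - (-17)) / (2 - (-2)) = 13
P[-3,-2,0,2] = (13 - 43) / (2 - (-3)) = -6

-6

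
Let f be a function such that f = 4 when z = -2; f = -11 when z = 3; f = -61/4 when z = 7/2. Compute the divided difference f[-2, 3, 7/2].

f[-2,3] = (-11 - 4) / (3 - (-2)) = -3
f[3,7/2] = (-61/4 - (-11)) / (7/2 - 3) = -17/2
f[-2,3,7/2] = (-17/2 - (-3)) / (7/2 - (-2)) = -1

-1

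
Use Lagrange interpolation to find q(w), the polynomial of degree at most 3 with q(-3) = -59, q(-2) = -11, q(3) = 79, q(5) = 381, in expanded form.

L_0(w) = (w + 2)(w - 3)(w - 5) / [-48] = -(1/48)w^3 + (1/8)w^2 + (1/48)w - 5/8
L_1(w) = (w + 3)(w - 3)(w - 5) / [35] = (1/35)w^3 - (1/7)w^2 - (9/35)w + 9/7
L_2(w) = (w + 3)(w + 2)(w - 5) / [-60] = -(1/60)w^3 + (19/60)w + 1/2
L_3(w) = (w + 3)(w + 2)(w - 3) / [112] = (1/112)w^3 + (1/56)w^2 - (9/112)w - 9/56
q(w) = (-59)·L_0 + (-11)·L_1 + 79·L_2 + 381·L_3
  (-59)·L_0(w) = (59/48)w^3 - (59/8)w^2 - (59/48)w + 295/8
  (-11)·L_1(w) = -(11/35)w^3 + (11/7)w^2 + (99/35)w - 99/7
  79·L_2(w) = -(79/60)w^3 + (1501/60)w + 79/2
  381·L_3(w) = (381/112)w^3 + (381/56)w^2 - (3429/112)w - 3429/56
Adding term by term: 3w^3 + w^2 - 4w + 1

q(w) = 3w^3 + w^2 - 4w + 1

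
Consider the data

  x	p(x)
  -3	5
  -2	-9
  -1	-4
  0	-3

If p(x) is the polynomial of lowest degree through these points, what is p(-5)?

Using Newton's divided-difference form:
p[-3,-2] = (-9 - 5) / (-2 - (-3)) = -14
p[-2,-1] = (-4 - (-9)) / (-1 - (-2)) = 5
p[-1,0] = (-3 - (-4)) / (0 - (-1)) = 1
p[-3,-2,-1] = (5 - (-14)) / (-1 - (-3)) = 19/2
p[-2,-1,0] = (1 - 5) / (0 - (-2)) = -2
p[-3,-2,-1,0] = (-2 - 19/2) / (0 - (-3)) = -23/6
p(-5) = 5 + (-14)·(-2) + (19/2)·(-2)·(-3) + (-23/6)·(-2)·(-3)·(-4) = 182

182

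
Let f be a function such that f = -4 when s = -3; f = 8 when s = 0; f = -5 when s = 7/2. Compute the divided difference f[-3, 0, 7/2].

-108/91

f[-3,0] = (8 - (-4)) / (0 - (-3)) = 4
f[0,7/2] = (-5 - 8) / (7/2 - 0) = -26/7
f[-3,0,7/2] = (-26/7 - 4) / (7/2 - (-3)) = -108/91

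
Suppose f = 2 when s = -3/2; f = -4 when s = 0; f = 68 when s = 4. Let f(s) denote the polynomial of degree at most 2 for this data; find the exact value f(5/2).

26

Using Newton's divided-difference form:
f[-3/2,0] = (-4 - 2) / (0 - (-3/2)) = -4
f[0,4] = (68 - (-4)) / (4 - 0) = 18
f[-3/2,0,4] = (18 - (-4)) / (4 - (-3/2)) = 4
f(5/2) = 2 + (-4)·(4) + 4·(4)·(5/2) = 26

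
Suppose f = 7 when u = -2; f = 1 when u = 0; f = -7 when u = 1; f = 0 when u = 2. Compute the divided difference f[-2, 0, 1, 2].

55/24

f[-2,0] = (1 - 7) / (0 - (-2)) = -3
f[0,1] = (-7 - 1) / (1 - 0) = -8
f[1,2] = (0 - (-7)) / (2 - 1) = 7
f[-2,0,1] = (-8 - (-3)) / (1 - (-2)) = -5/3
f[0,1,2] = (7 - (-8)) / (2 - 0) = 15/2
f[-2,0,1,2] = (15/2 - (-5/3)) / (2 - (-2)) = 55/24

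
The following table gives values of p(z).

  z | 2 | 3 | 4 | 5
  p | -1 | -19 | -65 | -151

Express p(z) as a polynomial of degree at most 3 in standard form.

L_0(z) = (z - 3)(z - 4)(z - 5) / [-6] = -(1/6)z^3 + 2z^2 - (47/6)z + 10
L_1(z) = (z - 2)(z - 4)(z - 5) / [2] = (1/2)z^3 - (11/2)z^2 + 19z - 20
L_2(z) = (z - 2)(z - 3)(z - 5) / [-2] = -(1/2)z^3 + 5z^2 - (31/2)z + 15
L_3(z) = (z - 2)(z - 3)(z - 4) / [6] = (1/6)z^3 - (3/2)z^2 + (13/3)z - 4
p(z) = (-1)·L_0 + (-19)·L_1 + (-65)·L_2 + (-151)·L_3
  (-1)·L_0(z) = (1/6)z^3 - 2z^2 + (47/6)z - 10
  (-19)·L_1(z) = -(19/2)z^3 + (209/2)z^2 - 361z + 380
  (-65)·L_2(z) = (65/2)z^3 - 325z^2 + (2015/2)z - 975
  (-151)·L_3(z) = -(151/6)z^3 + (453/2)z^2 - (1963/3)z + 604
Adding term by term: -2z^3 + 4z^2 - 1

p(z) = -2z^3 + 4z^2 - 1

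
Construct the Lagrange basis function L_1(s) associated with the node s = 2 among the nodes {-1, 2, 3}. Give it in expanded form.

L_1(s) = -(1/3)s^2 + (2/3)s + 1

L_1(s) = (s + 1)(s - 3) / [(3)·(-1)]
       = (s^2 - 2s - 3) / (-3)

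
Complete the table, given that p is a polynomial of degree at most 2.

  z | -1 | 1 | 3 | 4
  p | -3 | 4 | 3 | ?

The 3 known values determine p uniquely (degree ≤ 2).
Evaluate each Lagrange basis at z = 4:
L_0(4) = (3)·(1)/[(-2)·(-4)] = 3/8
L_1(4) = (5)·(1)/[(2)·(-2)] = -5/4
L_2(4) = (5)·(3)/[(4)·(2)] = 15/8
Sum: (-3)·(3/8) + 4·(-5/4) + 3·(15/8) = -1/2

-1/2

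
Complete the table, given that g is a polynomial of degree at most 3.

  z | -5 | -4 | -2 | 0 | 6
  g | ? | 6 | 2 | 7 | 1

439/32

The 4 known values determine g uniquely (degree ≤ 3).
Evaluate each Lagrange basis at z = -5:
L_0(-5) = (-3)·(-5)·(-11)/[(-2)·(-4)·(-10)] = 33/16
L_1(-5) = (-1)·(-5)·(-11)/[(2)·(-2)·(-8)] = -55/32
L_2(-5) = (-1)·(-3)·(-11)/[(4)·(2)·(-6)] = 11/16
L_3(-5) = (-1)·(-3)·(-5)/[(10)·(8)·(6)] = -1/32
Sum: 6·(33/16) + 2·(-55/32) + 7·(11/16) + 1·(-1/32) = 439/32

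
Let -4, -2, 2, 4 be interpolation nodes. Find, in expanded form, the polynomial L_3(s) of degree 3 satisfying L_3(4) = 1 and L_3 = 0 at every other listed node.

L_3(s) = (s + 4)(s + 2)(s - 2) / [(8)·(6)·(2)]
       = (s^3 + 4s^2 - 4s - 16) / (96)

L_3(s) = (1/96)s^3 + (1/24)s^2 - (1/24)s - 1/6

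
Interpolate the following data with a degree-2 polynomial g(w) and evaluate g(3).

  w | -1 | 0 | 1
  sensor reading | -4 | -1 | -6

-40

Evaluate each Lagrange basis at w = 3:
L_0(3) = (3)·(2)/[(-1)·(-2)] = 3
L_1(3) = (4)·(2)/[(1)·(-1)] = -8
L_2(3) = (4)·(3)/[(2)·(1)] = 6
Sum: (-4)·(3) + (-1)·(-8) + (-6)·(6) = -40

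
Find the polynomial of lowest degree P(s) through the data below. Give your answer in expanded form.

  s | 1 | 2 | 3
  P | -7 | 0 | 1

P(s) = -3s^2 + 16s - 20

Newton's divided differences:
P[1,2] = (0 - (-7)) / (2 - 1) = 7
P[2,3] = (1 - 0) / (3 - 2) = 1
P[1,2,3] = (1 - 7) / (3 - 1) = -3
P(s) = -7 + 7·(s - 1) + (-3)·(s - 1)(s - 2)
Expanding: P(s) = -3s^2 + 16s - 20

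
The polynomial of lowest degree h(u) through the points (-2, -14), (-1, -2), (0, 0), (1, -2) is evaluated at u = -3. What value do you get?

-42

Using Newton's divided-difference form:
h[-2,-1] = (-2 - (-14)) / (-1 - (-2)) = 12
h[-1,0] = (0 - (-2)) / (0 - (-1)) = 2
h[0,1] = (-2 - 0) / (1 - 0) = -2
h[-2,-1,0] = (2 - 12) / (0 - (-2)) = -5
h[-1,0,1] = (-2 - 2) / (1 - (-1)) = -2
h[-2,-1,0,1] = (-2 - (-5)) / (1 - (-2)) = 1
h(-3) = -14 + 12·(-1) + (-5)·(-1)·(-2) + 1·(-1)·(-2)·(-3) = -42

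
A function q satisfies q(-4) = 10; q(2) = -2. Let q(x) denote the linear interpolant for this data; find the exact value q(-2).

L_0(-2) = (-4)/[(-6)] = 2/3
L_1(-2) = (2)/[(6)] = 1/3
Sum: 10·(2/3) + (-2)·(1/3) = 6

6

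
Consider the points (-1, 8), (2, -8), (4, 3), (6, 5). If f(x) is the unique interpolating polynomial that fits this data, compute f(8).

-172/7

Using Newton's divided-difference form:
f[-1,2] = (-8 - 8) / (2 - (-1)) = -16/3
f[2,4] = (3 - (-8)) / (4 - 2) = 11/2
f[4,6] = (5 - 3) / (6 - 4) = 1
f[-1,2,4] = (11/2 - (-16/3)) / (4 - (-1)) = 13/6
f[2,4,6] = (1 - 11/2) / (6 - 2) = -9/8
f[-1,2,4,6] = (-9/8 - 13/6) / (6 - (-1)) = -79/168
f(8) = 8 + (-16/3)·(9) + (13/6)·(9)·(6) + (-79/168)·(9)·(6)·(4) = -172/7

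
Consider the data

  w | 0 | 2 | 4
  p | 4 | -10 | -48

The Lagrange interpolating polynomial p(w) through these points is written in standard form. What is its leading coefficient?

The leading coefficient equals the top divided difference p[0,2,4].
p[0,2] = (-10 - 4) / (2 - 0) = -7
p[2,4] = (-48 - (-10)) / (4 - 2) = -19
p[0,2,4] = (-19 - (-7)) / (4 - 0) = -3

-3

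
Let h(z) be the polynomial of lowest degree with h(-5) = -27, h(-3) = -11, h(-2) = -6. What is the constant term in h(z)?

-2

Build the Lagrange basis polynomials:
L_0(z) = (z + 3)(z + 2) / [6] = (1/6)z^2 + (5/6)z + 1
L_1(z) = (z + 5)(z + 2) / [-2] = -(1/2)z^2 - (7/2)z - 5
L_2(z) = (z + 5)(z + 3) / [3] = (1/3)z^2 + (8/3)z + 5
h(z) = (-27)·L_0 + (-11)·L_1 + (-6)·L_2
Only the constant term is needed; take it from each L_i and combine:
(-27)·(1) + (-11)·(-5) + (-6)·(5) = -2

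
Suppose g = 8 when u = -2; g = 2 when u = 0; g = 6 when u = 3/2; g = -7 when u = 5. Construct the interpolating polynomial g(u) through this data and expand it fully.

Build the Lagrange basis polynomials:
L_0(u) = u(u - 3/2)(u - 5) / [-49] = -(1/49)u^3 + (13/98)u^2 - (15/98)u
L_1(u) = (u + 2)(u - 3/2)(u - 5) / [15] = (1/15)u^3 - (3/10)u^2 - (11/30)u + 1
L_2(u) = (u + 2)u(u - 5) / [-147/8] = -(8/147)u^3 + (8/49)u^2 + (80/147)u
L_3(u) = (u + 2)u(u - 3/2) / [245/2] = (2/245)u^3 + (1/245)u^2 - (6/245)u
g(u) = 8·L_0 + 2·L_1 + 6·L_2 + (-7)·L_3
  8·L_0(u) = -(8/49)u^3 + (52/49)u^2 - (60/49)u
  2·L_1(u) = (2/15)u^3 - (3/5)u^2 - (11/15)u + 2
  6·L_2(u) = -(16/49)u^3 + (48/49)u^2 + (160/49)u
  (-7)·L_3(u) = -(2/35)u^3 - (1/35)u^2 + (6/35)u
Adding term by term: -(304/735)u^3 + (346/245)u^2 + (1087/735)u + 2

g(u) = -(304/735)u^3 + (346/245)u^2 + (1087/735)u + 2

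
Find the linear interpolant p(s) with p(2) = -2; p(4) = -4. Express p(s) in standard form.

p(s) = -s

L_0(s) = (s - 4) / [-2] = -(1/2)s + 2
L_1(s) = (s - 2) / [2] = (1/2)s - 1
p(s) = (-2)·L_0 + (-4)·L_1
  (-2)·L_0(s) = s - 4
  (-4)·L_1(s) = -2s + 4
Adding term by term: -s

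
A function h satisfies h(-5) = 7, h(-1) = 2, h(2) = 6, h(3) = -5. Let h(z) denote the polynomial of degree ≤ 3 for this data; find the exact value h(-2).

-85/28

Evaluate each Lagrange basis at z = -2:
L_0(-2) = (-1)·(-4)·(-5)/[(-4)·(-7)·(-8)] = 5/56
L_1(-2) = (3)·(-4)·(-5)/[(4)·(-3)·(-4)] = 5/4
L_2(-2) = (3)·(-1)·(-5)/[(7)·(3)·(-1)] = -5/7
L_3(-2) = (3)·(-1)·(-4)/[(8)·(4)·(1)] = 3/8
Sum: 7·(5/56) + 2·(5/4) + 6·(-5/7) + (-5)·(3/8) = -85/28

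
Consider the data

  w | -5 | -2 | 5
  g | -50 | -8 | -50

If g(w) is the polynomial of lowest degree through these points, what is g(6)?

L_0(6) = (8)·(1)/[(-3)·(-10)] = 4/15
L_1(6) = (11)·(1)/[(3)·(-7)] = -11/21
L_2(6) = (11)·(8)/[(10)·(7)] = 44/35
Sum: (-50)·(4/15) + (-8)·(-11/21) + (-50)·(44/35) = -72

-72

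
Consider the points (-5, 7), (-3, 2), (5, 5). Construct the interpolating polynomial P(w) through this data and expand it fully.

L_0(w) = (w + 3)(w - 5) / [20] = (1/20)w^2 - (1/10)w - 3/4
L_1(w) = (w + 5)(w - 5) / [-16] = -(1/16)w^2 + 25/16
L_2(w) = (w + 5)(w + 3) / [80] = (1/80)w^2 + (1/10)w + 3/16
P(w) = 7·L_0 + 2·L_1 + 5·L_2
  7·L_0(w) = (7/20)w^2 - (7/10)w - 21/4
  2·L_1(w) = -(1/8)w^2 + 25/8
  5·L_2(w) = (1/16)w^2 + (1/2)w + 15/16
Adding term by term: (23/80)w^2 - (1/5)w - 19/16

P(w) = (23/80)w^2 - (1/5)w - 19/16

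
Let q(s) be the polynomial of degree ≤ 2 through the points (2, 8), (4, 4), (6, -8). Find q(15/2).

-89/4

Evaluate each Lagrange basis at s = 15/2:
L_0(15/2) = (7/2)·(3/2)/[(-2)·(-4)] = 21/32
L_1(15/2) = (11/2)·(3/2)/[(2)·(-2)] = -33/16
L_2(15/2) = (11/2)·(7/2)/[(4)·(2)] = 77/32
Sum: 8·(21/32) + 4·(-33/16) + (-8)·(77/32) = -89/4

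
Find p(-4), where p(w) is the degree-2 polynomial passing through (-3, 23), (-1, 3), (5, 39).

39

Evaluate each Lagrange basis at w = -4:
L_0(-4) = (-3)·(-9)/[(-2)·(-8)] = 27/16
L_1(-4) = (-1)·(-9)/[(2)·(-6)] = -3/4
L_2(-4) = (-1)·(-3)/[(8)·(6)] = 1/16
Sum: 23·(27/16) + 3·(-3/4) + 39·(1/16) = 39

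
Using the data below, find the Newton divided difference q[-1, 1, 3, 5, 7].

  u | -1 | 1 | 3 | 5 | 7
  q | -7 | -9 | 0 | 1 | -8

17/384

q[-1,1] = (-9 - (-7)) / (1 - (-1)) = -1
q[1,3] = (0 - (-9)) / (3 - 1) = 9/2
q[3,5] = (1 - 0) / (5 - 3) = 1/2
q[5,7] = (-8 - 1) / (7 - 5) = -9/2
q[-1,1,3] = (9/2 - (-1)) / (3 - (-1)) = 11/8
q[1,3,5] = (1/2 - 9/2) / (5 - 1) = -1
q[3,5,7] = (-9/2 - 1/2) / (7 - 3) = -5/4
q[-1,1,3,5] = (-1 - 11/8) / (5 - (-1)) = -19/48
q[1,3,5,7] = (-5/4 - (-1)) / (7 - 1) = -1/24
q[-1,1,3,5,7] = (-1/24 - (-19/48)) / (7 - (-1)) = 17/384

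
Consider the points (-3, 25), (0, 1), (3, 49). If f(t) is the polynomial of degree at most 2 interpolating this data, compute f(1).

Using Newton's divided-difference form:
f[-3,0] = (1 - 25) / (0 - (-3)) = -8
f[0,3] = (49 - 1) / (3 - 0) = 16
f[-3,0,3] = (16 - (-8)) / (3 - (-3)) = 4
f(1) = 25 + (-8)·(4) + 4·(4)·(1) = 9

9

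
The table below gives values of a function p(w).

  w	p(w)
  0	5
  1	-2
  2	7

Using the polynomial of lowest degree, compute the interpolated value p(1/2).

-1/2

Evaluate each Lagrange basis at w = 1/2:
L_0(1/2) = (-1/2)·(-3/2)/[(-1)·(-2)] = 3/8
L_1(1/2) = (1/2)·(-3/2)/[(1)·(-1)] = 3/4
L_2(1/2) = (1/2)·(-1/2)/[(2)·(1)] = -1/8
Sum: 5·(3/8) + (-2)·(3/4) + 7·(-1/8) = -1/2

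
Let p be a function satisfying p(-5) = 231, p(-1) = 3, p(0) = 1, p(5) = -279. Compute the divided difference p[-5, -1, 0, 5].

-2

p[-5,-1] = (3 - 231) / (-1 - (-5)) = -57
p[-1,0] = (1 - 3) / (0 - (-1)) = -2
p[0,5] = (-279 - 1) / (5 - 0) = -56
p[-5,-1,0] = (-2 - (-57)) / (0 - (-5)) = 11
p[-1,0,5] = (-56 - (-2)) / (5 - (-1)) = -9
p[-5,-1,0,5] = (-9 - 11) / (5 - (-5)) = -2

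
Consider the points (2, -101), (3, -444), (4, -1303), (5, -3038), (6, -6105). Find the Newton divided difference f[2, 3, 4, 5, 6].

f[2,3] = (-444 - (-101)) / (3 - 2) = -343
f[3,4] = (-1303 - (-444)) / (4 - 3) = -859
f[4,5] = (-3038 - (-1303)) / (5 - 4) = -1735
f[5,6] = (-6105 - (-3038)) / (6 - 5) = -3067
f[2,3,4] = (-859 - (-343)) / (4 - 2) = -258
f[3,4,5] = (-1735 - (-859)) / (5 - 3) = -438
f[4,5,6] = (-3067 - (-1735)) / (6 - 4) = -666
f[2,3,4,5] = (-438 - (-258)) / (5 - 2) = -60
f[3,4,5,6] = (-666 - (-438)) / (6 - 3) = -76
f[2,3,4,5,6] = (-76 - (-60)) / (6 - 2) = -4

-4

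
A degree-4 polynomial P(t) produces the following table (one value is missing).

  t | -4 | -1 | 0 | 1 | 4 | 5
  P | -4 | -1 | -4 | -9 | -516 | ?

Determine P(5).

-1129

The 5 known values determine P uniquely (degree ≤ 4).
L_0(5) = (6)·(5)·(4)·(1)/[(-3)·(-4)·(-5)·(-8)] = 1/4
L_1(5) = (9)·(5)·(4)·(1)/[(3)·(-1)·(-2)·(-5)] = -6
L_2(5) = (9)·(6)·(4)·(1)/[(4)·(1)·(-1)·(-4)] = 27/2
L_3(5) = (9)·(6)·(5)·(1)/[(5)·(2)·(1)·(-3)] = -9
L_4(5) = (9)·(6)·(5)·(4)/[(8)·(5)·(4)·(3)] = 9/4
Sum: (-4)·(1/4) + (-1)·(-6) + (-4)·(27/2) + (-9)·(-9) + (-516)·(9/4) = -1129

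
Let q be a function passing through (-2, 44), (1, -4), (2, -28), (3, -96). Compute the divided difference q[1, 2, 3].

-22

q[1,2] = (-28 - (-4)) / (2 - 1) = -24
q[2,3] = (-96 - (-28)) / (3 - 2) = -68
q[1,2,3] = (-68 - (-24)) / (3 - 1) = -22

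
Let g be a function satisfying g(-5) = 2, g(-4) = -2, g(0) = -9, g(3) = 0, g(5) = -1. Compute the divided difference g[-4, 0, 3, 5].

-193/1260

g[-4,0] = (-9 - (-2)) / (0 - (-4)) = -7/4
g[0,3] = (0 - (-9)) / (3 - 0) = 3
g[3,5] = (-1 - 0) / (5 - 3) = -1/2
g[-4,0,3] = (3 - (-7/4)) / (3 - (-4)) = 19/28
g[0,3,5] = (-1/2 - 3) / (5 - 0) = -7/10
g[-4,0,3,5] = (-7/10 - 19/28) / (5 - (-4)) = -193/1260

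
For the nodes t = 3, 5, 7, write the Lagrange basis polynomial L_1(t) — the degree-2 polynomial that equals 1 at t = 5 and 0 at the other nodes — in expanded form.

L_1(t) = (t - 3)(t - 7) / [(2)·(-2)]
       = (t^2 - 10t + 21) / (-4)

L_1(t) = -(1/4)t^2 + (5/2)t - 21/4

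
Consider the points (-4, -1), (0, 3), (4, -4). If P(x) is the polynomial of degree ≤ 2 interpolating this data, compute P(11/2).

L_0(11/2) = (11/2)·(3/2)/[(-4)·(-8)] = 33/128
L_1(11/2) = (19/2)·(3/2)/[(4)·(-4)] = -57/64
L_2(11/2) = (19/2)·(11/2)/[(8)·(4)] = 209/128
Sum: (-1)·(33/128) + 3·(-57/64) + (-4)·(209/128) = -1211/128

-1211/128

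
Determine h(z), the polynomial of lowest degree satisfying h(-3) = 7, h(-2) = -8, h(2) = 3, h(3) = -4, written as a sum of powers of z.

h(z) = -(11/12)z^3 + (4/5)z^2 + (77/12)z - 57/10

L_0(z) = (z + 2)(z - 2)(z - 3) / [-30] = -(1/30)z^3 + (1/10)z^2 + (2/15)z - 2/5
L_1(z) = (z + 3)(z - 2)(z - 3) / [20] = (1/20)z^3 - (1/10)z^2 - (9/20)z + 9/10
L_2(z) = (z + 3)(z + 2)(z - 3) / [-20] = -(1/20)z^3 - (1/10)z^2 + (9/20)z + 9/10
L_3(z) = (z + 3)(z + 2)(z - 2) / [30] = (1/30)z^3 + (1/10)z^2 - (2/15)z - 2/5
h(z) = 7·L_0 + (-8)·L_1 + 3·L_2 + (-4)·L_3
  7·L_0(z) = -(7/30)z^3 + (7/10)z^2 + (14/15)z - 14/5
  (-8)·L_1(z) = -(2/5)z^3 + (4/5)z^2 + (18/5)z - 36/5
  3·L_2(z) = -(3/20)z^3 - (3/10)z^2 + (27/20)z + 27/10
  (-4)·L_3(z) = -(2/15)z^3 - (2/5)z^2 + (8/15)z + 8/5
Adding term by term: -(11/12)z^3 + (4/5)z^2 + (77/12)z - 57/10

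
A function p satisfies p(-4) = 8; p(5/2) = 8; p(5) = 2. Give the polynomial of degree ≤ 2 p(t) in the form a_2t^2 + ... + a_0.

Newton's divided differences:
p[-4,5/2] = (8 - 8) / (5/2 - (-4)) = 0
p[5/2,5] = (2 - 8) / (5 - 5/2) = -12/5
p[-4,5/2,5] = (-12/5 - 0) / (5 - (-4)) = -4/15
p(t) = 8 + (-4/15)·(t + 4)(t - 5/2)
Expanding: p(t) = -(4/15)t^2 - (2/5)t + 32/3

p(t) = -(4/15)t^2 - (2/5)t + 32/3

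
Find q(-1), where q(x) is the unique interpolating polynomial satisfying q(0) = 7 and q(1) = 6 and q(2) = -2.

1

Using Newton's divided-difference form:
q[0,1] = (6 - 7) / (1 - 0) = -1
q[1,2] = (-2 - 6) / (2 - 1) = -8
q[0,1,2] = (-8 - (-1)) / (2 - 0) = -7/2
q(-1) = 7 + (-1)·(-1) + (-7/2)·(-1)·(-2) = 1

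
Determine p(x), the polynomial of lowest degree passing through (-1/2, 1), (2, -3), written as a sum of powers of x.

Build the Lagrange basis polynomials:
L_0(x) = (x - 2) / [-5/2] = -(2/5)x + 4/5
L_1(x) = (x + 1/2) / [5/2] = (2/5)x + 1/5
p(x) = 1·L_0 + (-3)·L_1
  1·L_0(x) = -(2/5)x + 4/5
  (-3)·L_1(x) = -(6/5)x - 3/5
Adding term by term: -(8/5)x + 1/5

p(x) = -(8/5)x + 1/5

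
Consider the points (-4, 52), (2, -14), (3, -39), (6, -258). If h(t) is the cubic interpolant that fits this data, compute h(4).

-84

Using Newton's divided-difference form:
h[-4,2] = (-14 - 52) / (2 - (-4)) = -11
h[2,3] = (-39 - (-14)) / (3 - 2) = -25
h[3,6] = (-258 - (-39)) / (6 - 3) = -73
h[-4,2,3] = (-25 - (-11)) / (3 - (-4)) = -2
h[2,3,6] = (-73 - (-25)) / (6 - 2) = -12
h[-4,2,3,6] = (-12 - (-2)) / (6 - (-4)) = -1
h(4) = 52 + (-11)·(8) + (-2)·(8)·(2) + (-1)·(8)·(2)·(1) = -84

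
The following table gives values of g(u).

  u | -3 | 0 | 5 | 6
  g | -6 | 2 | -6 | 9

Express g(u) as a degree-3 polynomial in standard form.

g(u) = (11/30)u^3 - (19/15)u^2 - (133/30)u + 2

Build the Lagrange basis polynomials:
L_0(u) = u(u - 5)(u - 6) / [-216] = -(1/216)u^3 + (11/216)u^2 - (5/36)u
L_1(u) = (u + 3)(u - 5)(u - 6) / [90] = (1/90)u^3 - (4/45)u^2 - (1/30)u + 1
L_2(u) = (u + 3)u(u - 6) / [-40] = -(1/40)u^3 + (3/40)u^2 + (9/20)u
L_3(u) = (u + 3)u(u - 5) / [54] = (1/54)u^3 - (1/27)u^2 - (5/18)u
g(u) = (-6)·L_0 + 2·L_1 + (-6)·L_2 + 9·L_3
  (-6)·L_0(u) = (1/36)u^3 - (11/36)u^2 + (5/6)u
  2·L_1(u) = (1/45)u^3 - (8/45)u^2 - (1/15)u + 2
  (-6)·L_2(u) = (3/20)u^3 - (9/20)u^2 - (27/10)u
  9·L_3(u) = (1/6)u^3 - (1/3)u^2 - (5/2)u
Adding term by term: (11/30)u^3 - (19/15)u^2 - (133/30)u + 2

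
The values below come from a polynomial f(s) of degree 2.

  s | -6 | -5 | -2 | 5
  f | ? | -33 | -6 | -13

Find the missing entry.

The 3 known values determine f uniquely (degree ≤ 2).
L_0(-6) = (-4)·(-11)/[(-3)·(-10)] = 22/15
L_1(-6) = (-1)·(-11)/[(3)·(-7)] = -11/21
L_2(-6) = (-1)·(-4)/[(10)·(7)] = 2/35
Sum: (-33)·(22/15) + (-6)·(-11/21) + (-13)·(2/35) = -46

-46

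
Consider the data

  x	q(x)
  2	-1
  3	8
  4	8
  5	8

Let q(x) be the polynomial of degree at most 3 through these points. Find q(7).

L_0(7) = (4)·(3)·(2)/[(-1)·(-2)·(-3)] = -4
L_1(7) = (5)·(3)·(2)/[(1)·(-1)·(-2)] = 15
L_2(7) = (5)·(4)·(2)/[(2)·(1)·(-1)] = -20
L_3(7) = (5)·(4)·(3)/[(3)·(2)·(1)] = 10
Sum: (-1)·(-4) + 8·(15) + 8·(-20) + 8·(10) = 44

44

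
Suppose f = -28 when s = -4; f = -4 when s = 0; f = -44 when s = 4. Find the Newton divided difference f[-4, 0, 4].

-2

f[-4,0] = (-4 - (-28)) / (0 - (-4)) = 6
f[0,4] = (-44 - (-4)) / (4 - 0) = -10
f[-4,0,4] = (-10 - 6) / (4 - (-4)) = -2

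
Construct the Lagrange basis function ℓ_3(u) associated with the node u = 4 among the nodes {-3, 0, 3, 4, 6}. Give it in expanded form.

ℓ_3(u) = -(1/56)u^4 + (3/28)u^3 + (9/56)u^2 - (27/28)u

ℓ_3(u) = (u + 3)u(u - 3)(u - 6) / [(7)·(4)·(1)·(-2)]
       = (u^4 - 6u^3 - 9u^2 + 54u) / (-56)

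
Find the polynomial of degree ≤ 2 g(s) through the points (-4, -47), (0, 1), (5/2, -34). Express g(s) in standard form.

g(s) = -4s^2 - 4s + 1

Newton's divided differences:
g[-4,0] = (1 - (-47)) / (0 - (-4)) = 12
g[0,5/2] = (-34 - 1) / (5/2 - 0) = -14
g[-4,0,5/2] = (-14 - 12) / (5/2 - (-4)) = -4
g(s) = -47 + 12·(s + 4) + (-4)·(s + 4)s
Expanding: g(s) = -4s^2 - 4s + 1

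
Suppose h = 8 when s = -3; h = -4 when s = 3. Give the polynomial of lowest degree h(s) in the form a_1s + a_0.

h(s) = -2s + 2

Build the Lagrange basis polynomials:
L_0(s) = (s - 3) / [-6] = -(1/6)s + 1/2
L_1(s) = (s + 3) / [6] = (1/6)s + 1/2
h(s) = 8·L_0 + (-4)·L_1
  8·L_0(s) = -(4/3)s + 4
  (-4)·L_1(s) = -(2/3)s - 2
Adding term by term: -2s + 2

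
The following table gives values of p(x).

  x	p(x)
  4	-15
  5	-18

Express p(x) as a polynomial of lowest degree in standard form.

p(x) = -3x - 3

Build the Lagrange basis polynomials:
L_0(x) = (x - 5) / [-1] = -x + 5
L_1(x) = (x - 4) / [1] = x - 4
p(x) = (-15)·L_0 + (-18)·L_1
  (-15)·L_0(x) = 15x - 75
  (-18)·L_1(x) = -18x + 72
Adding term by term: -3x - 3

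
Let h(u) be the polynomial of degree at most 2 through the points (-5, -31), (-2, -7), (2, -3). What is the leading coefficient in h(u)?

-1

Build the Lagrange basis polynomials:
L_0(u) = (u + 2)(u - 2) / [21] = (1/21)u^2 - 4/21
L_1(u) = (u + 5)(u - 2) / [-12] = -(1/12)u^2 - (1/4)u + 5/6
L_2(u) = (u + 5)(u + 2) / [28] = (1/28)u^2 + (1/4)u + 5/14
h(u) = (-31)·L_0 + (-7)·L_1 + (-3)·L_2
Only the coefficient of u^2 is needed; take it from each L_i and combine:
(-31)·(1/21) + (-7)·(-1/12) + (-3)·(1/28) = -1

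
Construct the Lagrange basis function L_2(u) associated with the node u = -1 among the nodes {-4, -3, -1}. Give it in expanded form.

L_2(u) = (u + 4)(u + 3) / [(3)·(2)]
       = (u^2 + 7u + 12) / (6)

L_2(u) = (1/6)u^2 + (7/6)u + 2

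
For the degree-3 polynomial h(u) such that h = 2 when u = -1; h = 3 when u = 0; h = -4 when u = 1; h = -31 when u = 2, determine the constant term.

Build the Lagrange basis polynomials:
L_0(u) = u(u - 1)(u - 2) / [-6] = -(1/6)u^3 + (1/2)u^2 - (1/3)u
L_1(u) = (u + 1)(u - 1)(u - 2) / [2] = (1/2)u^3 - u^2 - (1/2)u + 1
L_2(u) = (u + 1)u(u - 2) / [-2] = -(1/2)u^3 + (1/2)u^2 + u
L_3(u) = (u + 1)u(u - 1) / [6] = (1/6)u^3 - (1/6)u
h(u) = 2·L_0 + 3·L_1 + (-4)·L_2 + (-31)·L_3
Only the constant term is needed; take it from each L_i and combine:
2·(0) + 3·(1) + (-4)·(0) + (-31)·(0) = 3

3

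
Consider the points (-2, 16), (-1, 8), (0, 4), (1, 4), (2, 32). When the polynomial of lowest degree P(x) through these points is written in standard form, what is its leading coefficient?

1

The leading coefficient equals the top divided difference P[-2,-1,0,1,2].
P[-2,-1] = (8 - 16) / (-1 - (-2)) = -8
P[-1,0] = (4 - 8) / (0 - (-1)) = -4
P[0,1] = (4 - 4) / (1 - 0) = 0
P[1,2] = (32 - 4) / (2 - 1) = 28
P[-2,-1,0] = (-4 - (-8)) / (0 - (-2)) = 2
P[-1,0,1] = (0 - (-4)) / (1 - (-1)) = 2
P[0,1,2] = (28 - 0) / (2 - 0) = 14
P[-2,-1,0,1] = (2 - 2) / (1 - (-2)) = 0
P[-1,0,1,2] = (14 - 2) / (2 - (-1)) = 4
P[-2,-1,0,1,2] = (4 - 0) / (2 - (-2)) = 1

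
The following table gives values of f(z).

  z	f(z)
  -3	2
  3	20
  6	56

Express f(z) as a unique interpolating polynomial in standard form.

L_0(z) = (z - 3)(z - 6) / [54] = (1/54)z^2 - (1/6)z + 1/3
L_1(z) = (z + 3)(z - 6) / [-18] = -(1/18)z^2 + (1/6)z + 1
L_2(z) = (z + 3)(z - 3) / [27] = (1/27)z^2 - 1/3
f(z) = 2·L_0 + 20·L_1 + 56·L_2
  2·L_0(z) = (1/27)z^2 - (1/3)z + 2/3
  20·L_1(z) = -(10/9)z^2 + (10/3)z + 20
  56·L_2(z) = (56/27)z^2 - 56/3
Adding term by term: z^2 + 3z + 2

f(z) = z^2 + 3z + 2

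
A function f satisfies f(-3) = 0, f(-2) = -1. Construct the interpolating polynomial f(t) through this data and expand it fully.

Build the Lagrange basis polynomials:
L_0(t) = (t + 2) / [-1] = -t - 2
L_1(t) = (t + 3) / [1] = t + 3
f(t) = 0·L_0 + (-1)·L_1
  0·L_0(t) = 0
  (-1)·L_1(t) = -t - 3
Adding term by term: -t - 3

f(t) = -t - 3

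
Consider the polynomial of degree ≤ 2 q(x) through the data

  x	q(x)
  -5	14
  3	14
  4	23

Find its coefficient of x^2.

1

The leading coefficient equals the top divided difference q[-5,3,4].
q[-5,3] = (14 - 14) / (3 - (-5)) = 0
q[3,4] = (23 - 14) / (4 - 3) = 9
q[-5,3,4] = (9 - 0) / (4 - (-5)) = 1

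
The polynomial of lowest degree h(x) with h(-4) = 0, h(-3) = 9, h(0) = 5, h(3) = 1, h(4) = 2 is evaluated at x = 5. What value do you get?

L_0(5) = (8)·(5)·(2)·(1)/[(-1)·(-4)·(-7)·(-8)] = 5/14
L_1(5) = (9)·(5)·(2)·(1)/[(1)·(-3)·(-6)·(-7)] = -5/7
L_2(5) = (9)·(8)·(2)·(1)/[(4)·(3)·(-3)·(-4)] = 1
L_3(5) = (9)·(8)·(5)·(1)/[(7)·(6)·(3)·(-1)] = -20/7
L_4(5) = (9)·(8)·(5)·(2)/[(8)·(7)·(4)·(1)] = 45/14
Sum: 0 + 9·(-5/7) + 5·(1) + 1·(-20/7) + 2·(45/14) = 15/7

15/7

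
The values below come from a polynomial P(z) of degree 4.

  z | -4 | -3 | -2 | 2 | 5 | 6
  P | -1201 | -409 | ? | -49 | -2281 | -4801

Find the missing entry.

The 5 known values determine P uniquely (degree ≤ 4).
Evaluate each Lagrange basis at z = -2:
L_0(-2) = (1)·(-4)·(-7)·(-8)/[(-1)·(-6)·(-9)·(-10)] = -56/135
L_1(-2) = (2)·(-4)·(-7)·(-8)/[(1)·(-5)·(-8)·(-9)] = 56/45
L_2(-2) = (2)·(1)·(-7)·(-8)/[(6)·(5)·(-3)·(-4)] = 14/45
L_3(-2) = (2)·(1)·(-4)·(-8)/[(9)·(8)·(3)·(-1)] = -8/27
L_4(-2) = (2)·(1)·(-4)·(-7)/[(10)·(9)·(4)·(1)] = 7/45
Sum: (-1201)·(-56/135) + (-409)·(56/45) + (-49)·(14/45) + (-2281)·(-8/27) + (-4801)·(7/45) = -97

-97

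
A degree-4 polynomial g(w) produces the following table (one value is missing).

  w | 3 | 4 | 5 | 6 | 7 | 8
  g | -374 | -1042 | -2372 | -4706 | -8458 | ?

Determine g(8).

The 5 known values determine g uniquely (degree ≤ 4).
L_0(8) = (4)·(3)·(2)·(1)/[(-1)·(-2)·(-3)·(-4)] = 1
L_1(8) = (5)·(3)·(2)·(1)/[(1)·(-1)·(-2)·(-3)] = -5
L_2(8) = (5)·(4)·(2)·(1)/[(2)·(1)·(-1)·(-2)] = 10
L_3(8) = (5)·(4)·(3)·(1)/[(3)·(2)·(1)·(-1)] = -10
L_4(8) = (5)·(4)·(3)·(2)/[(4)·(3)·(2)·(1)] = 5
Sum: (-374)·(1) + (-1042)·(-5) + (-2372)·(10) + (-4706)·(-10) + (-8458)·(5) = -14114

-14114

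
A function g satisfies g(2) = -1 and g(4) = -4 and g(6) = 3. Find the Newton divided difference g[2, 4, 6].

g[2,4] = (-4 - (-1)) / (4 - 2) = -3/2
g[4,6] = (3 - (-4)) / (6 - 4) = 7/2
g[2,4,6] = (7/2 - (-3/2)) / (6 - 2) = 5/4

5/4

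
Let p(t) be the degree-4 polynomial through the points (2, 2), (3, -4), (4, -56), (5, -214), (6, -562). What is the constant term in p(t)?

-4

L_0(t) = (t - 3)(t - 4)(t - 5)(t - 6) / [24] = (1/24)t^4 - (3/4)t^3 + (119/24)t^2 - (57/4)t + 15
L_1(t) = (t - 2)(t - 4)(t - 5)(t - 6) / [-6] = -(1/6)t^4 + (17/6)t^3 - (52/3)t^2 + (134/3)t - 40
L_2(t) = (t - 2)(t - 3)(t - 5)(t - 6) / [4] = (1/4)t^4 - 4t^3 + (91/4)t^2 - 54t + 45
L_3(t) = (t - 2)(t - 3)(t - 4)(t - 6) / [-6] = -(1/6)t^4 + (5/2)t^3 - (40/3)t^2 + 30t - 24
L_4(t) = (t - 2)(t - 3)(t - 4)(t - 5) / [24] = (1/24)t^4 - (7/12)t^3 + (71/24)t^2 - (77/12)t + 5
p(t) = 2·L_0 + (-4)·L_1 + (-56)·L_2 + (-214)·L_3 + (-562)·L_4
Only the constant term is needed; take it from each L_i and combine:
2·(15) + (-4)·(-40) + (-56)·(45) + (-214)·(-24) + (-562)·(5) = -4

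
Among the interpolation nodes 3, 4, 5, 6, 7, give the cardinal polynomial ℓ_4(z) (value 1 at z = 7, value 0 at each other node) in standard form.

ℓ_4(z) = (z - 3)(z - 4)(z - 5)(z - 6) / [(4)·(3)·(2)·(1)]
       = (z^4 - 18z^3 + 119z^2 - 342z + 360) / (24)

ℓ_4(z) = (1/24)z^4 - (3/4)z^3 + (119/24)z^2 - (57/4)z + 15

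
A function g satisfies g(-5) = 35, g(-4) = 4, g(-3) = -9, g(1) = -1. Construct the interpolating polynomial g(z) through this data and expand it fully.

g(z) = -z^3 - 3z^2 + 3z

Build the Lagrange basis polynomials:
L_0(z) = (z + 4)(z + 3)(z - 1) / [-12] = -(1/12)z^3 - (1/2)z^2 - (5/12)z + 1
L_1(z) = (z + 5)(z + 3)(z - 1) / [5] = (1/5)z^3 + (7/5)z^2 + (7/5)z - 3
L_2(z) = (z + 5)(z + 4)(z - 1) / [-8] = -(1/8)z^3 - z^2 - (11/8)z + 5/2
L_3(z) = (z + 5)(z + 4)(z + 3) / [120] = (1/120)z^3 + (1/10)z^2 + (47/120)z + 1/2
g(z) = 35·L_0 + 4·L_1 + (-9)·L_2 + (-1)·L_3
  35·L_0(z) = -(35/12)z^3 - (35/2)z^2 - (175/12)z + 35
  4·L_1(z) = (4/5)z^3 + (28/5)z^2 + (28/5)z - 12
  (-9)·L_2(z) = (9/8)z^3 + 9z^2 + (99/8)z - 45/2
  (-1)·L_3(z) = -(1/120)z^3 - (1/10)z^2 - (47/120)z - 1/2
Adding term by term: -z^3 - 3z^2 + 3z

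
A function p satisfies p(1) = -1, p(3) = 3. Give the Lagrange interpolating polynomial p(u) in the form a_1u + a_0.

Build the Lagrange basis polynomials:
L_0(u) = (u - 3) / [-2] = -(1/2)u + 3/2
L_1(u) = (u - 1) / [2] = (1/2)u - 1/2
p(u) = (-1)·L_0 + 3·L_1
  (-1)·L_0(u) = (1/2)u - 3/2
  3·L_1(u) = (3/2)u - 3/2
Adding term by term: 2u - 3

p(u) = 2u - 3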